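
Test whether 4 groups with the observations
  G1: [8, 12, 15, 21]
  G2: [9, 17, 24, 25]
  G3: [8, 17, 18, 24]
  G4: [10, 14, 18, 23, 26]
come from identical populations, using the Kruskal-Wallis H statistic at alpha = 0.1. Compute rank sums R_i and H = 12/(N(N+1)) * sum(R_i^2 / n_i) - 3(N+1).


Step 1: Combine all N = 17 observations and assign midranks.
sorted (value, group, rank): (8,G1,1.5), (8,G3,1.5), (9,G2,3), (10,G4,4), (12,G1,5), (14,G4,6), (15,G1,7), (17,G2,8.5), (17,G3,8.5), (18,G3,10.5), (18,G4,10.5), (21,G1,12), (23,G4,13), (24,G2,14.5), (24,G3,14.5), (25,G2,16), (26,G4,17)
Step 2: Sum ranks within each group.
R_1 = 25.5 (n_1 = 4)
R_2 = 42 (n_2 = 4)
R_3 = 35 (n_3 = 4)
R_4 = 50.5 (n_4 = 5)
Step 3: H = 12/(N(N+1)) * sum(R_i^2/n_i) - 3(N+1)
     = 12/(17*18) * (25.5^2/4 + 42^2/4 + 35^2/4 + 50.5^2/5) - 3*18
     = 0.039216 * 1419.86 - 54
     = 1.680882.
Step 4: Ties present; correction factor C = 1 - 24/(17^3 - 17) = 0.995098. Corrected H = 1.680882 / 0.995098 = 1.689163.
Step 5: Under H0, H ~ chi^2(3); p-value = 0.639346.
Step 6: alpha = 0.1. fail to reject H0.

H = 1.6892, df = 3, p = 0.639346, fail to reject H0.


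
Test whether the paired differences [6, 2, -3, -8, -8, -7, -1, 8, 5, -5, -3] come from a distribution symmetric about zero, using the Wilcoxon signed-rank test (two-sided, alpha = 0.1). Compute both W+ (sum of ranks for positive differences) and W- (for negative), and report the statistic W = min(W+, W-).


Step 1: Drop any zero differences (none here) and take |d_i|.
|d| = [6, 2, 3, 8, 8, 7, 1, 8, 5, 5, 3]
Step 2: Midrank |d_i| (ties get averaged ranks).
ranks: |6|->7, |2|->2, |3|->3.5, |8|->10, |8|->10, |7|->8, |1|->1, |8|->10, |5|->5.5, |5|->5.5, |3|->3.5
Step 3: Attach original signs; sum ranks with positive sign and with negative sign.
W+ = 7 + 2 + 10 + 5.5 = 24.5
W- = 3.5 + 10 + 10 + 8 + 1 + 5.5 + 3.5 = 41.5
(Check: W+ + W- = 66 should equal n(n+1)/2 = 66.)
Step 4: Test statistic W = min(W+, W-) = 24.5.
Step 5: Ties in |d|, so use the tie-corrected normal approximation.
        E[W] = n(n+1)/4 = 11*12/4 = 33.
        Tie groups: |d|=3 (t=2), |d|=5 (t=2), |d|=8 (t=3); sum(t^3 - t) = 36.
        Var[W] = n(n+1)(2n+1)/24 - sum(t^3-t)/48 = 3036/24 - 36/48 = 125.75.
        z = (W - E[W]) / sqrt(Var[W]) = (24.5 - 33) / 11.2138 = -0.7580.
        Two-sided p = 2*Phi(z) = 0.448455.
Step 6: alpha = 0.1. fail to reject H0.

W+ = 24.5, W- = 41.5, W = min = 24.5, p = 0.448455, fail to reject H0.


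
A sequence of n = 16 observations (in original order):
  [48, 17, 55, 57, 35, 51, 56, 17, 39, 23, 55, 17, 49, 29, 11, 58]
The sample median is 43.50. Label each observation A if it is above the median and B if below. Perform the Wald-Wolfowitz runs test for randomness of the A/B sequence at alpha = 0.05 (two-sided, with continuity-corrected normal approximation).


Step 1: Compute median = 43.50; label A = above, B = below.
Labels in order: ABAABAABBBABABBA  (n_A = 8, n_B = 8)
Step 2: Count runs R = 11.
Step 3: Under H0 (random ordering), E[R] = 2*n_A*n_B/(n_A+n_B) + 1 = 2*8*8/16 + 1 = 9.0000.
        Var[R] = 2*n_A*n_B*(2*n_A*n_B - n_A - n_B) / ((n_A+n_B)^2 * (n_A+n_B-1)) = 14336/3840 = 3.7333.
        SD[R] = 1.9322.
Step 4: Continuity-corrected z = (R - 0.5 - E[R]) / SD[R] = (11 - 0.5 - 9.0000) / 1.9322 = 0.7763.
Step 5: Two-sided p-value via normal approximation = 2*(1 - Phi(|z|)) = 0.437558.
Step 6: alpha = 0.05. fail to reject H0.

R = 11, z = 0.7763, p = 0.437558, fail to reject H0.


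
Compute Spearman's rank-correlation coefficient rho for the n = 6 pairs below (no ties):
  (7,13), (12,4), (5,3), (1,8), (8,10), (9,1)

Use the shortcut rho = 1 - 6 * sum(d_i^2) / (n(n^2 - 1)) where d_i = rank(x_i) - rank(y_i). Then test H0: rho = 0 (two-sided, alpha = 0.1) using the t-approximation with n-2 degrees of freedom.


Step 1: Rank x and y separately (midranks; no ties here).
rank(x): 7->3, 12->6, 5->2, 1->1, 8->4, 9->5
rank(y): 13->6, 4->3, 3->2, 8->4, 10->5, 1->1
Step 2: d_i = R_x(i) - R_y(i); compute d_i^2.
  (3-6)^2=9, (6-3)^2=9, (2-2)^2=0, (1-4)^2=9, (4-5)^2=1, (5-1)^2=16
sum(d^2) = 44.
Step 3: rho = 1 - 6*44 / (6*(6^2 - 1)) = 1 - 264/210 = -0.257143.
Step 4: Under H0, t = rho * sqrt((n-2)/(1-rho^2)) = -0.5322 ~ t(4).
Step 5: Two-sided p-value from the t-distribution with 4 df = 0.622787.
Step 6: alpha = 0.1. fail to reject H0.

rho = -0.2571, p = 0.622787, fail to reject H0 at alpha = 0.1.


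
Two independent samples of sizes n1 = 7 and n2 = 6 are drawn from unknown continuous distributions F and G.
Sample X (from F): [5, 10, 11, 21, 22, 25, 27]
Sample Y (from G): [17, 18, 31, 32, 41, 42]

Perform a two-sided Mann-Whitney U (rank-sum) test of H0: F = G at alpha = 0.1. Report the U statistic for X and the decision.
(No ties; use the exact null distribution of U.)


Step 1: Combine and sort all 13 observations; assign midranks.
sorted (value, group): (5,X), (10,X), (11,X), (17,Y), (18,Y), (21,X), (22,X), (25,X), (27,X), (31,Y), (32,Y), (41,Y), (42,Y)
ranks: 5->1, 10->2, 11->3, 17->4, 18->5, 21->6, 22->7, 25->8, 27->9, 31->10, 32->11, 41->12, 42->13
Step 2: Rank sum for X: R1 = 1 + 2 + 3 + 6 + 7 + 8 + 9 = 36.
Step 3: U_X = R1 - n1(n1+1)/2 = 36 - 7*8/2 = 36 - 28 = 8.
       U_Y = n1*n2 - U_X = 42 - 8 = 34.
Step 4: No ties, so the exact null distribution of U (based on enumerating the C(13,7) = 1716 equally likely rank assignments) gives the two-sided p-value.
Step 5: p-value = 0.073427; compare to alpha = 0.1. reject H0.

U_X = 8, p = 0.073427, reject H0 at alpha = 0.1.


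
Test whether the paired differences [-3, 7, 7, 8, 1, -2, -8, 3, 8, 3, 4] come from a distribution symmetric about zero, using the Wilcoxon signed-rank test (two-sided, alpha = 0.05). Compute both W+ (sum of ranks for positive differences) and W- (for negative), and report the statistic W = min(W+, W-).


Step 1: Drop any zero differences (none here) and take |d_i|.
|d| = [3, 7, 7, 8, 1, 2, 8, 3, 8, 3, 4]
Step 2: Midrank |d_i| (ties get averaged ranks).
ranks: |3|->4, |7|->7.5, |7|->7.5, |8|->10, |1|->1, |2|->2, |8|->10, |3|->4, |8|->10, |3|->4, |4|->6
Step 3: Attach original signs; sum ranks with positive sign and with negative sign.
W+ = 7.5 + 7.5 + 10 + 1 + 4 + 10 + 4 + 6 = 50
W- = 4 + 2 + 10 = 16
(Check: W+ + W- = 66 should equal n(n+1)/2 = 66.)
Step 4: Test statistic W = min(W+, W-) = 16.
Step 5: Ties in |d|, so use the tie-corrected normal approximation.
        E[W] = n(n+1)/4 = 11*12/4 = 33.
        Tie groups: |d|=3 (t=3), |d|=7 (t=2), |d|=8 (t=3); sum(t^3 - t) = 54.
        Var[W] = n(n+1)(2n+1)/24 - sum(t^3-t)/48 = 3036/24 - 54/48 = 125.375.
        z = (W - E[W]) / sqrt(Var[W]) = (16 - 33) / 11.1971 = -1.5183.
        Two-sided p = 2*Phi(z) = 0.128951.
Step 6: alpha = 0.05. fail to reject H0.

W+ = 50, W- = 16, W = min = 16, p = 0.128951, fail to reject H0.


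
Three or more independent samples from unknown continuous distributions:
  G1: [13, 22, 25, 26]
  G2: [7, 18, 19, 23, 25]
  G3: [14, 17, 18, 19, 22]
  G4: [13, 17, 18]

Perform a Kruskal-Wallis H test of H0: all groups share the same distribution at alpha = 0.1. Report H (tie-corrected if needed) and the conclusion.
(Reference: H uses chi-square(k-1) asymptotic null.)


Step 1: Combine all N = 17 observations and assign midranks.
sorted (value, group, rank): (7,G2,1), (13,G1,2.5), (13,G4,2.5), (14,G3,4), (17,G3,5.5), (17,G4,5.5), (18,G2,8), (18,G3,8), (18,G4,8), (19,G2,10.5), (19,G3,10.5), (22,G1,12.5), (22,G3,12.5), (23,G2,14), (25,G1,15.5), (25,G2,15.5), (26,G1,17)
Step 2: Sum ranks within each group.
R_1 = 47.5 (n_1 = 4)
R_2 = 49 (n_2 = 5)
R_3 = 40.5 (n_3 = 5)
R_4 = 16 (n_4 = 3)
Step 3: H = 12/(N(N+1)) * sum(R_i^2/n_i) - 3(N+1)
     = 12/(17*18) * (47.5^2/4 + 49^2/5 + 40.5^2/5 + 16^2/3) - 3*18
     = 0.039216 * 1457.65 - 54
     = 3.162582.
Step 4: Ties present; correction factor C = 1 - 54/(17^3 - 17) = 0.988971. Corrected H = 3.162582 / 0.988971 = 3.197852.
Step 5: Under H0, H ~ chi^2(3); p-value = 0.362115.
Step 6: alpha = 0.1. fail to reject H0.

H = 3.1979, df = 3, p = 0.362115, fail to reject H0.


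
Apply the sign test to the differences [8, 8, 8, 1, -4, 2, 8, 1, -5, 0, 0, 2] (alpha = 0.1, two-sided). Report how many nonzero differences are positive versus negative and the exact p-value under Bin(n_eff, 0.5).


Step 1: Discard zero differences. Original n = 12; n_eff = number of nonzero differences = 10.
Nonzero differences (with sign): +8, +8, +8, +1, -4, +2, +8, +1, -5, +2
Step 2: Count signs: positive = 8, negative = 2.
Step 3: Under H0: P(positive) = 0.5, so the number of positives S ~ Bin(10, 0.5).
Step 4: Two-sided exact p-value = sum of Bin(10,0.5) probabilities at or below the observed probability = 0.109375.
Step 5: alpha = 0.1. fail to reject H0.

n_eff = 10, pos = 8, neg = 2, p = 0.109375, fail to reject H0.


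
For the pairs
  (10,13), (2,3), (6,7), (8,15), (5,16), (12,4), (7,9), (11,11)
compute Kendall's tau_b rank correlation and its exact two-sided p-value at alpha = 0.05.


Step 1: Enumerate the 28 unordered pairs (i,j) with i<j and classify each by sign(x_j-x_i) * sign(y_j-y_i).
  (1,2):dx=-8,dy=-10->C; (1,3):dx=-4,dy=-6->C; (1,4):dx=-2,dy=+2->D; (1,5):dx=-5,dy=+3->D
  (1,6):dx=+2,dy=-9->D; (1,7):dx=-3,dy=-4->C; (1,8):dx=+1,dy=-2->D; (2,3):dx=+4,dy=+4->C
  (2,4):dx=+6,dy=+12->C; (2,5):dx=+3,dy=+13->C; (2,6):dx=+10,dy=+1->C; (2,7):dx=+5,dy=+6->C
  (2,8):dx=+9,dy=+8->C; (3,4):dx=+2,dy=+8->C; (3,5):dx=-1,dy=+9->D; (3,6):dx=+6,dy=-3->D
  (3,7):dx=+1,dy=+2->C; (3,8):dx=+5,dy=+4->C; (4,5):dx=-3,dy=+1->D; (4,6):dx=+4,dy=-11->D
  (4,7):dx=-1,dy=-6->C; (4,8):dx=+3,dy=-4->D; (5,6):dx=+7,dy=-12->D; (5,7):dx=+2,dy=-7->D
  (5,8):dx=+6,dy=-5->D; (6,7):dx=-5,dy=+5->D; (6,8):dx=-1,dy=+7->D; (7,8):dx=+4,dy=+2->C
Step 2: C = 14, D = 14, total pairs = 28.
Step 3: tau = (C - D)/(n(n-1)/2) = (14 - 14)/28 = 0.000000.
Step 4: Exact two-sided p-value (enumerate n! = 40320 permutations of y under H0): p = 1.000000.
Step 5: alpha = 0.05. fail to reject H0.

tau_b = 0.0000 (C=14, D=14), p = 1.000000, fail to reject H0.


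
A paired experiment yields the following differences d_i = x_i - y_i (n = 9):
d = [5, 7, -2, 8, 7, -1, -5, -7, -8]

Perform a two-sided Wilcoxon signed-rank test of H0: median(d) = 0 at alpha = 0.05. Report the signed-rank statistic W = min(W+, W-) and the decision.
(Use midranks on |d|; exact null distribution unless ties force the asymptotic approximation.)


Step 1: Drop any zero differences (none here) and take |d_i|.
|d| = [5, 7, 2, 8, 7, 1, 5, 7, 8]
Step 2: Midrank |d_i| (ties get averaged ranks).
ranks: |5|->3.5, |7|->6, |2|->2, |8|->8.5, |7|->6, |1|->1, |5|->3.5, |7|->6, |8|->8.5
Step 3: Attach original signs; sum ranks with positive sign and with negative sign.
W+ = 3.5 + 6 + 8.5 + 6 = 24
W- = 2 + 1 + 3.5 + 6 + 8.5 = 21
(Check: W+ + W- = 45 should equal n(n+1)/2 = 45.)
Step 4: Test statistic W = min(W+, W-) = 21.
Step 5: Ties in |d|, so use the tie-corrected normal approximation.
        E[W] = n(n+1)/4 = 9*10/4 = 22.5.
        Tie groups: |d|=5 (t=2), |d|=7 (t=3), |d|=8 (t=2); sum(t^3 - t) = 36.
        Var[W] = n(n+1)(2n+1)/24 - sum(t^3-t)/48 = 1710/24 - 36/48 = 70.5.
        z = (W - E[W]) / sqrt(Var[W]) = (21 - 22.5) / 8.3964 = -0.1786.
        Two-sided p = 2*Phi(z) = 0.858215.
Step 6: alpha = 0.05. fail to reject H0.

W+ = 24, W- = 21, W = min = 21, p = 0.858215, fail to reject H0.


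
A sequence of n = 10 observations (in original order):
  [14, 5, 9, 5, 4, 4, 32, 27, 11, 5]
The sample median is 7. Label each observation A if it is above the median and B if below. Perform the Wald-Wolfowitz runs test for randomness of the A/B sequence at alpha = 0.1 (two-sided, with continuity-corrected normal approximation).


Step 1: Compute median = 7; label A = above, B = below.
Labels in order: ABABBBAAAB  (n_A = 5, n_B = 5)
Step 2: Count runs R = 6.
Step 3: Under H0 (random ordering), E[R] = 2*n_A*n_B/(n_A+n_B) + 1 = 2*5*5/10 + 1 = 6.0000.
        Var[R] = 2*n_A*n_B*(2*n_A*n_B - n_A - n_B) / ((n_A+n_B)^2 * (n_A+n_B-1)) = 2000/900 = 2.2222.
        SD[R] = 1.4907.
Step 4: R = E[R], so z = 0 with no continuity correction.
Step 5: Two-sided p-value via normal approximation = 2*(1 - Phi(|z|)) = 1.000000.
Step 6: alpha = 0.1. fail to reject H0.

R = 6, z = 0.0000, p = 1.000000, fail to reject H0.


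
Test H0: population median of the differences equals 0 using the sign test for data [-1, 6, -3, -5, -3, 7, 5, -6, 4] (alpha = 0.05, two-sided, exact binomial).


Step 1: Discard zero differences. Original n = 9; n_eff = number of nonzero differences = 9.
Nonzero differences (with sign): -1, +6, -3, -5, -3, +7, +5, -6, +4
Step 2: Count signs: positive = 4, negative = 5.
Step 3: Under H0: P(positive) = 0.5, so the number of positives S ~ Bin(9, 0.5).
Step 4: Two-sided exact p-value = sum of Bin(9,0.5) probabilities at or below the observed probability = 1.000000.
Step 5: alpha = 0.05. fail to reject H0.

n_eff = 9, pos = 4, neg = 5, p = 1.000000, fail to reject H0.


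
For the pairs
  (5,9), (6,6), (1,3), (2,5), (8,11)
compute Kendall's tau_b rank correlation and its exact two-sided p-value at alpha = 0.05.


Step 1: Enumerate the 10 unordered pairs (i,j) with i<j and classify each by sign(x_j-x_i) * sign(y_j-y_i).
  (1,2):dx=+1,dy=-3->D; (1,3):dx=-4,dy=-6->C; (1,4):dx=-3,dy=-4->C; (1,5):dx=+3,dy=+2->C
  (2,3):dx=-5,dy=-3->C; (2,4):dx=-4,dy=-1->C; (2,5):dx=+2,dy=+5->C; (3,4):dx=+1,dy=+2->C
  (3,5):dx=+7,dy=+8->C; (4,5):dx=+6,dy=+6->C
Step 2: C = 9, D = 1, total pairs = 10.
Step 3: tau = (C - D)/(n(n-1)/2) = (9 - 1)/10 = 0.800000.
Step 4: Exact two-sided p-value (enumerate n! = 120 permutations of y under H0): p = 0.083333.
Step 5: alpha = 0.05. fail to reject H0.

tau_b = 0.8000 (C=9, D=1), p = 0.083333, fail to reject H0.


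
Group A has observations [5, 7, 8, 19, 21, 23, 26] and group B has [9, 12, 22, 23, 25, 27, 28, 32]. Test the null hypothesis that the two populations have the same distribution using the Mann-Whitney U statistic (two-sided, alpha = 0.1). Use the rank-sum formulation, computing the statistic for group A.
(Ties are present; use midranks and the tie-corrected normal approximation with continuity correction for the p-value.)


Step 1: Combine and sort all 15 observations; assign midranks.
sorted (value, group): (5,X), (7,X), (8,X), (9,Y), (12,Y), (19,X), (21,X), (22,Y), (23,X), (23,Y), (25,Y), (26,X), (27,Y), (28,Y), (32,Y)
ranks: 5->1, 7->2, 8->3, 9->4, 12->5, 19->6, 21->7, 22->8, 23->9.5, 23->9.5, 25->11, 26->12, 27->13, 28->14, 32->15
Step 2: Rank sum for X: R1 = 1 + 2 + 3 + 6 + 7 + 9.5 + 12 = 40.5.
Step 3: U_X = R1 - n1(n1+1)/2 = 40.5 - 7*8/2 = 40.5 - 28 = 12.5.
       U_Y = n1*n2 - U_X = 56 - 12.5 = 43.5.
Step 4: Ties are present, so use the tie-corrected normal approximation (with continuity correction) for the p-value.
Step 5: p-value = 0.082305; compare to alpha = 0.1. reject H0.

U_X = 12.5, p = 0.082305, reject H0 at alpha = 0.1.


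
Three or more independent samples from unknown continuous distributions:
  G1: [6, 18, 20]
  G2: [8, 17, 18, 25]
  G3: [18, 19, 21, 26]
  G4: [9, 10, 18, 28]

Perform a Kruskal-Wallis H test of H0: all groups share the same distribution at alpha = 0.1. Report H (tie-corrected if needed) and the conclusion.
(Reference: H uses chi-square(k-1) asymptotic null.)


Step 1: Combine all N = 15 observations and assign midranks.
sorted (value, group, rank): (6,G1,1), (8,G2,2), (9,G4,3), (10,G4,4), (17,G2,5), (18,G1,7.5), (18,G2,7.5), (18,G3,7.5), (18,G4,7.5), (19,G3,10), (20,G1,11), (21,G3,12), (25,G2,13), (26,G3,14), (28,G4,15)
Step 2: Sum ranks within each group.
R_1 = 19.5 (n_1 = 3)
R_2 = 27.5 (n_2 = 4)
R_3 = 43.5 (n_3 = 4)
R_4 = 29.5 (n_4 = 4)
Step 3: H = 12/(N(N+1)) * sum(R_i^2/n_i) - 3(N+1)
     = 12/(15*16) * (19.5^2/3 + 27.5^2/4 + 43.5^2/4 + 29.5^2/4) - 3*16
     = 0.050000 * 1006.44 - 48
     = 2.321875.
Step 4: Ties present; correction factor C = 1 - 60/(15^3 - 15) = 0.982143. Corrected H = 2.321875 / 0.982143 = 2.364091.
Step 5: Under H0, H ~ chi^2(3); p-value = 0.500354.
Step 6: alpha = 0.1. fail to reject H0.

H = 2.3641, df = 3, p = 0.500354, fail to reject H0.


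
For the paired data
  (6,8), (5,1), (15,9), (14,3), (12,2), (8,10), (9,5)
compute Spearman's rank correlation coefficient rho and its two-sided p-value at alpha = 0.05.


Step 1: Rank x and y separately (midranks; no ties here).
rank(x): 6->2, 5->1, 15->7, 14->6, 12->5, 8->3, 9->4
rank(y): 8->5, 1->1, 9->6, 3->3, 2->2, 10->7, 5->4
Step 2: d_i = R_x(i) - R_y(i); compute d_i^2.
  (2-5)^2=9, (1-1)^2=0, (7-6)^2=1, (6-3)^2=9, (5-2)^2=9, (3-7)^2=16, (4-4)^2=0
sum(d^2) = 44.
Step 3: rho = 1 - 6*44 / (7*(7^2 - 1)) = 1 - 264/336 = 0.214286.
Step 4: Under H0, t = rho * sqrt((n-2)/(1-rho^2)) = 0.4906 ~ t(5).
Step 5: Two-sided p-value from the t-distribution with 5 df = 0.644512.
Step 6: alpha = 0.05. fail to reject H0.

rho = 0.2143, p = 0.644512, fail to reject H0 at alpha = 0.05.


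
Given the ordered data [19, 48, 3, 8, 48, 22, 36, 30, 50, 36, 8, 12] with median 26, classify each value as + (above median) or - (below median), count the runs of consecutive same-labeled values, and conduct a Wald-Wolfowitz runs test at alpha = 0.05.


Step 1: Compute median = 26; label A = above, B = below.
Labels in order: BABBABAAAABB  (n_A = 6, n_B = 6)
Step 2: Count runs R = 7.
Step 3: Under H0 (random ordering), E[R] = 2*n_A*n_B/(n_A+n_B) + 1 = 2*6*6/12 + 1 = 7.0000.
        Var[R] = 2*n_A*n_B*(2*n_A*n_B - n_A - n_B) / ((n_A+n_B)^2 * (n_A+n_B-1)) = 4320/1584 = 2.7273.
        SD[R] = 1.6514.
Step 4: R = E[R], so z = 0 with no continuity correction.
Step 5: Two-sided p-value via normal approximation = 2*(1 - Phi(|z|)) = 1.000000.
Step 6: alpha = 0.05. fail to reject H0.

R = 7, z = 0.0000, p = 1.000000, fail to reject H0.


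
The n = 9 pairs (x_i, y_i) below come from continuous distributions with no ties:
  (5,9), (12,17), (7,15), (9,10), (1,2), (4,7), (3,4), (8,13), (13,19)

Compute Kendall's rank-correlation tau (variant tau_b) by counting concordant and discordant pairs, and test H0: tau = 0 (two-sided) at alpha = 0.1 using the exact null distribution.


Step 1: Enumerate the 36 unordered pairs (i,j) with i<j and classify each by sign(x_j-x_i) * sign(y_j-y_i).
  (1,2):dx=+7,dy=+8->C; (1,3):dx=+2,dy=+6->C; (1,4):dx=+4,dy=+1->C; (1,5):dx=-4,dy=-7->C
  (1,6):dx=-1,dy=-2->C; (1,7):dx=-2,dy=-5->C; (1,8):dx=+3,dy=+4->C; (1,9):dx=+8,dy=+10->C
  (2,3):dx=-5,dy=-2->C; (2,4):dx=-3,dy=-7->C; (2,5):dx=-11,dy=-15->C; (2,6):dx=-8,dy=-10->C
  (2,7):dx=-9,dy=-13->C; (2,8):dx=-4,dy=-4->C; (2,9):dx=+1,dy=+2->C; (3,4):dx=+2,dy=-5->D
  (3,5):dx=-6,dy=-13->C; (3,6):dx=-3,dy=-8->C; (3,7):dx=-4,dy=-11->C; (3,8):dx=+1,dy=-2->D
  (3,9):dx=+6,dy=+4->C; (4,5):dx=-8,dy=-8->C; (4,6):dx=-5,dy=-3->C; (4,7):dx=-6,dy=-6->C
  (4,8):dx=-1,dy=+3->D; (4,9):dx=+4,dy=+9->C; (5,6):dx=+3,dy=+5->C; (5,7):dx=+2,dy=+2->C
  (5,8):dx=+7,dy=+11->C; (5,9):dx=+12,dy=+17->C; (6,7):dx=-1,dy=-3->C; (6,8):dx=+4,dy=+6->C
  (6,9):dx=+9,dy=+12->C; (7,8):dx=+5,dy=+9->C; (7,9):dx=+10,dy=+15->C; (8,9):dx=+5,dy=+6->C
Step 2: C = 33, D = 3, total pairs = 36.
Step 3: tau = (C - D)/(n(n-1)/2) = (33 - 3)/36 = 0.833333.
Step 4: Exact two-sided p-value (enumerate n! = 362880 permutations of y under H0): p = 0.000854.
Step 5: alpha = 0.1. reject H0.

tau_b = 0.8333 (C=33, D=3), p = 0.000854, reject H0.


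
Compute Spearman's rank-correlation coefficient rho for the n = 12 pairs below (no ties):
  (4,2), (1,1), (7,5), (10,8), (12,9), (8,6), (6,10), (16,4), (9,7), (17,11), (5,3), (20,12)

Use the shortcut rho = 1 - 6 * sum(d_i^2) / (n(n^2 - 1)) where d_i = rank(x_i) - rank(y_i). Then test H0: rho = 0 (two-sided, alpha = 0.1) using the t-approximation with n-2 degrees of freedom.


Step 1: Rank x and y separately (midranks; no ties here).
rank(x): 4->2, 1->1, 7->5, 10->8, 12->9, 8->6, 6->4, 16->10, 9->7, 17->11, 5->3, 20->12
rank(y): 2->2, 1->1, 5->5, 8->8, 9->9, 6->6, 10->10, 4->4, 7->7, 11->11, 3->3, 12->12
Step 2: d_i = R_x(i) - R_y(i); compute d_i^2.
  (2-2)^2=0, (1-1)^2=0, (5-5)^2=0, (8-8)^2=0, (9-9)^2=0, (6-6)^2=0, (4-10)^2=36, (10-4)^2=36, (7-7)^2=0, (11-11)^2=0, (3-3)^2=0, (12-12)^2=0
sum(d^2) = 72.
Step 3: rho = 1 - 6*72 / (12*(12^2 - 1)) = 1 - 432/1716 = 0.748252.
Step 4: Under H0, t = rho * sqrt((n-2)/(1-rho^2)) = 3.5667 ~ t(10).
Step 5: Two-sided p-value from the t-distribution with 10 df = 0.005124.
Step 6: alpha = 0.1. reject H0.

rho = 0.7483, p = 0.005124, reject H0 at alpha = 0.1.


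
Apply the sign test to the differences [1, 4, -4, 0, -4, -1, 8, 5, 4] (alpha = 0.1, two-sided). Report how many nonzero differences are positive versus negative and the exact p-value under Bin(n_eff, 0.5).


Step 1: Discard zero differences. Original n = 9; n_eff = number of nonzero differences = 8.
Nonzero differences (with sign): +1, +4, -4, -4, -1, +8, +5, +4
Step 2: Count signs: positive = 5, negative = 3.
Step 3: Under H0: P(positive) = 0.5, so the number of positives S ~ Bin(8, 0.5).
Step 4: Two-sided exact p-value = sum of Bin(8,0.5) probabilities at or below the observed probability = 0.726562.
Step 5: alpha = 0.1. fail to reject H0.

n_eff = 8, pos = 5, neg = 3, p = 0.726562, fail to reject H0.


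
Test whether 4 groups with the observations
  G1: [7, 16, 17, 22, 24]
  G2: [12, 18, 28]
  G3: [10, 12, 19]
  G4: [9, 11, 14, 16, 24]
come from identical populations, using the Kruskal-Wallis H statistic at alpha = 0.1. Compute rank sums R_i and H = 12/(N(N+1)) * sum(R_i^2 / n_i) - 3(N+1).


Step 1: Combine all N = 16 observations and assign midranks.
sorted (value, group, rank): (7,G1,1), (9,G4,2), (10,G3,3), (11,G4,4), (12,G2,5.5), (12,G3,5.5), (14,G4,7), (16,G1,8.5), (16,G4,8.5), (17,G1,10), (18,G2,11), (19,G3,12), (22,G1,13), (24,G1,14.5), (24,G4,14.5), (28,G2,16)
Step 2: Sum ranks within each group.
R_1 = 47 (n_1 = 5)
R_2 = 32.5 (n_2 = 3)
R_3 = 20.5 (n_3 = 3)
R_4 = 36 (n_4 = 5)
Step 3: H = 12/(N(N+1)) * sum(R_i^2/n_i) - 3(N+1)
     = 12/(16*17) * (47^2/5 + 32.5^2/3 + 20.5^2/3 + 36^2/5) - 3*17
     = 0.044118 * 1193.17 - 51
     = 1.639706.
Step 4: Ties present; correction factor C = 1 - 18/(16^3 - 16) = 0.995588. Corrected H = 1.639706 / 0.995588 = 1.646972.
Step 5: Under H0, H ~ chi^2(3); p-value = 0.648787.
Step 6: alpha = 0.1. fail to reject H0.

H = 1.6470, df = 3, p = 0.648787, fail to reject H0.


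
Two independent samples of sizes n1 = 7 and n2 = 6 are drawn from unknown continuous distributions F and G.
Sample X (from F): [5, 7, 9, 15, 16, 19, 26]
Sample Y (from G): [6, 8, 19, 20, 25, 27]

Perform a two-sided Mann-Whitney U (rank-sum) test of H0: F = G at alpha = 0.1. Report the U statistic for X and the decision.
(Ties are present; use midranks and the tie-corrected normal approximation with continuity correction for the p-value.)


Step 1: Combine and sort all 13 observations; assign midranks.
sorted (value, group): (5,X), (6,Y), (7,X), (8,Y), (9,X), (15,X), (16,X), (19,X), (19,Y), (20,Y), (25,Y), (26,X), (27,Y)
ranks: 5->1, 6->2, 7->3, 8->4, 9->5, 15->6, 16->7, 19->8.5, 19->8.5, 20->10, 25->11, 26->12, 27->13
Step 2: Rank sum for X: R1 = 1 + 3 + 5 + 6 + 7 + 8.5 + 12 = 42.5.
Step 3: U_X = R1 - n1(n1+1)/2 = 42.5 - 7*8/2 = 42.5 - 28 = 14.5.
       U_Y = n1*n2 - U_X = 42 - 14.5 = 27.5.
Step 4: Ties are present, so use the tie-corrected normal approximation (with continuity correction) for the p-value.
Step 5: p-value = 0.390714; compare to alpha = 0.1. fail to reject H0.

U_X = 14.5, p = 0.390714, fail to reject H0 at alpha = 0.1.


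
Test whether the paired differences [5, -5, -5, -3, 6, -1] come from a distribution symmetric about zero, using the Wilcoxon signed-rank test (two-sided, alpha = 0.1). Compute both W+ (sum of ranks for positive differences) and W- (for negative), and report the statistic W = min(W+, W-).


Step 1: Drop any zero differences (none here) and take |d_i|.
|d| = [5, 5, 5, 3, 6, 1]
Step 2: Midrank |d_i| (ties get averaged ranks).
ranks: |5|->4, |5|->4, |5|->4, |3|->2, |6|->6, |1|->1
Step 3: Attach original signs; sum ranks with positive sign and with negative sign.
W+ = 4 + 6 = 10
W- = 4 + 4 + 2 + 1 = 11
(Check: W+ + W- = 21 should equal n(n+1)/2 = 21.)
Step 4: Test statistic W = min(W+, W-) = 10.
Step 5: Ties in |d|, so use the tie-corrected normal approximation.
        E[W] = n(n+1)/4 = 6*7/4 = 10.5.
        Tie groups: |d|=5 (t=3); sum(t^3 - t) = 24.
        Var[W] = n(n+1)(2n+1)/24 - sum(t^3-t)/48 = 546/24 - 24/48 = 22.25.
        z = (W - E[W]) / sqrt(Var[W]) = (10 - 10.5) / 4.7170 = -0.1060.
        Two-sided p = 2*Phi(z) = 0.915583.
Step 6: alpha = 0.1. fail to reject H0.

W+ = 10, W- = 11, W = min = 10, p = 0.915583, fail to reject H0.


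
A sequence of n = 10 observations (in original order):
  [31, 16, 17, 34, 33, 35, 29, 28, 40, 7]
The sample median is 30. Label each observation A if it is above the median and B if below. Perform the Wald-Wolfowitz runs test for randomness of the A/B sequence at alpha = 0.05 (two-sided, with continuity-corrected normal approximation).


Step 1: Compute median = 30; label A = above, B = below.
Labels in order: ABBAAABBAB  (n_A = 5, n_B = 5)
Step 2: Count runs R = 6.
Step 3: Under H0 (random ordering), E[R] = 2*n_A*n_B/(n_A+n_B) + 1 = 2*5*5/10 + 1 = 6.0000.
        Var[R] = 2*n_A*n_B*(2*n_A*n_B - n_A - n_B) / ((n_A+n_B)^2 * (n_A+n_B-1)) = 2000/900 = 2.2222.
        SD[R] = 1.4907.
Step 4: R = E[R], so z = 0 with no continuity correction.
Step 5: Two-sided p-value via normal approximation = 2*(1 - Phi(|z|)) = 1.000000.
Step 6: alpha = 0.05. fail to reject H0.

R = 6, z = 0.0000, p = 1.000000, fail to reject H0.


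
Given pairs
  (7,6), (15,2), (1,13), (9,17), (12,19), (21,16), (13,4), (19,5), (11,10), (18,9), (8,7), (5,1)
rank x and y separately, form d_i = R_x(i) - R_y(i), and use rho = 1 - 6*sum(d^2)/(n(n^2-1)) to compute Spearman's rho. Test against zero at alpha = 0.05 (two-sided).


Step 1: Rank x and y separately (midranks; no ties here).
rank(x): 7->3, 15->9, 1->1, 9->5, 12->7, 21->12, 13->8, 19->11, 11->6, 18->10, 8->4, 5->2
rank(y): 6->5, 2->2, 13->9, 17->11, 19->12, 16->10, 4->3, 5->4, 10->8, 9->7, 7->6, 1->1
Step 2: d_i = R_x(i) - R_y(i); compute d_i^2.
  (3-5)^2=4, (9-2)^2=49, (1-9)^2=64, (5-11)^2=36, (7-12)^2=25, (12-10)^2=4, (8-3)^2=25, (11-4)^2=49, (6-8)^2=4, (10-7)^2=9, (4-6)^2=4, (2-1)^2=1
sum(d^2) = 274.
Step 3: rho = 1 - 6*274 / (12*(12^2 - 1)) = 1 - 1644/1716 = 0.041958.
Step 4: Under H0, t = rho * sqrt((n-2)/(1-rho^2)) = 0.1328 ~ t(10).
Step 5: Two-sided p-value from the t-distribution with 10 df = 0.896986.
Step 6: alpha = 0.05. fail to reject H0.

rho = 0.0420, p = 0.896986, fail to reject H0 at alpha = 0.05.


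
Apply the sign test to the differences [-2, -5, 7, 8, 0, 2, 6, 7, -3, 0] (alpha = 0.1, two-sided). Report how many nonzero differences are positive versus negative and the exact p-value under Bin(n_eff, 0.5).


Step 1: Discard zero differences. Original n = 10; n_eff = number of nonzero differences = 8.
Nonzero differences (with sign): -2, -5, +7, +8, +2, +6, +7, -3
Step 2: Count signs: positive = 5, negative = 3.
Step 3: Under H0: P(positive) = 0.5, so the number of positives S ~ Bin(8, 0.5).
Step 4: Two-sided exact p-value = sum of Bin(8,0.5) probabilities at or below the observed probability = 0.726562.
Step 5: alpha = 0.1. fail to reject H0.

n_eff = 8, pos = 5, neg = 3, p = 0.726562, fail to reject H0.


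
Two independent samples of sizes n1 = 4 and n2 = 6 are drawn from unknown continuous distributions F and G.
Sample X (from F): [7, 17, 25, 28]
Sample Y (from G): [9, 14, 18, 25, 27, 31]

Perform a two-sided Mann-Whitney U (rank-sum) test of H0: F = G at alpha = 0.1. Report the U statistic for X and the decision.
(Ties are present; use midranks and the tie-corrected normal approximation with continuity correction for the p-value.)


Step 1: Combine and sort all 10 observations; assign midranks.
sorted (value, group): (7,X), (9,Y), (14,Y), (17,X), (18,Y), (25,X), (25,Y), (27,Y), (28,X), (31,Y)
ranks: 7->1, 9->2, 14->3, 17->4, 18->5, 25->6.5, 25->6.5, 27->8, 28->9, 31->10
Step 2: Rank sum for X: R1 = 1 + 4 + 6.5 + 9 = 20.5.
Step 3: U_X = R1 - n1(n1+1)/2 = 20.5 - 4*5/2 = 20.5 - 10 = 10.5.
       U_Y = n1*n2 - U_X = 24 - 10.5 = 13.5.
Step 4: Ties are present, so use the tie-corrected normal approximation (with continuity correction) for the p-value.
Step 5: p-value = 0.830664; compare to alpha = 0.1. fail to reject H0.

U_X = 10.5, p = 0.830664, fail to reject H0 at alpha = 0.1.


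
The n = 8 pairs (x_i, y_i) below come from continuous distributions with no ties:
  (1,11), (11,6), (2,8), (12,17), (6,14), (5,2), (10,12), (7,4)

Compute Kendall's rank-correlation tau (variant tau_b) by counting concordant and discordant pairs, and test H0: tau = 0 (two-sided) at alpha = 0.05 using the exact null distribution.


Step 1: Enumerate the 28 unordered pairs (i,j) with i<j and classify each by sign(x_j-x_i) * sign(y_j-y_i).
  (1,2):dx=+10,dy=-5->D; (1,3):dx=+1,dy=-3->D; (1,4):dx=+11,dy=+6->C; (1,5):dx=+5,dy=+3->C
  (1,6):dx=+4,dy=-9->D; (1,7):dx=+9,dy=+1->C; (1,8):dx=+6,dy=-7->D; (2,3):dx=-9,dy=+2->D
  (2,4):dx=+1,dy=+11->C; (2,5):dx=-5,dy=+8->D; (2,6):dx=-6,dy=-4->C; (2,7):dx=-1,dy=+6->D
  (2,8):dx=-4,dy=-2->C; (3,4):dx=+10,dy=+9->C; (3,5):dx=+4,dy=+6->C; (3,6):dx=+3,dy=-6->D
  (3,7):dx=+8,dy=+4->C; (3,8):dx=+5,dy=-4->D; (4,5):dx=-6,dy=-3->C; (4,6):dx=-7,dy=-15->C
  (4,7):dx=-2,dy=-5->C; (4,8):dx=-5,dy=-13->C; (5,6):dx=-1,dy=-12->C; (5,7):dx=+4,dy=-2->D
  (5,8):dx=+1,dy=-10->D; (6,7):dx=+5,dy=+10->C; (6,8):dx=+2,dy=+2->C; (7,8):dx=-3,dy=-8->C
Step 2: C = 17, D = 11, total pairs = 28.
Step 3: tau = (C - D)/(n(n-1)/2) = (17 - 11)/28 = 0.214286.
Step 4: Exact two-sided p-value (enumerate n! = 40320 permutations of y under H0): p = 0.548413.
Step 5: alpha = 0.05. fail to reject H0.

tau_b = 0.2143 (C=17, D=11), p = 0.548413, fail to reject H0.


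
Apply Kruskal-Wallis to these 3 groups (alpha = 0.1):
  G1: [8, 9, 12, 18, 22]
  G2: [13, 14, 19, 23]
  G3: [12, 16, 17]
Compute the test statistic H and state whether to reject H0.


Step 1: Combine all N = 12 observations and assign midranks.
sorted (value, group, rank): (8,G1,1), (9,G1,2), (12,G1,3.5), (12,G3,3.5), (13,G2,5), (14,G2,6), (16,G3,7), (17,G3,8), (18,G1,9), (19,G2,10), (22,G1,11), (23,G2,12)
Step 2: Sum ranks within each group.
R_1 = 26.5 (n_1 = 5)
R_2 = 33 (n_2 = 4)
R_3 = 18.5 (n_3 = 3)
Step 3: H = 12/(N(N+1)) * sum(R_i^2/n_i) - 3(N+1)
     = 12/(12*13) * (26.5^2/5 + 33^2/4 + 18.5^2/3) - 3*13
     = 0.076923 * 526.783 - 39
     = 1.521795.
Step 4: Ties present; correction factor C = 1 - 6/(12^3 - 12) = 0.996503. Corrected H = 1.521795 / 0.996503 = 1.527135.
Step 5: Under H0, H ~ chi^2(2); p-value = 0.466001.
Step 6: alpha = 0.1. fail to reject H0.

H = 1.5271, df = 2, p = 0.466001, fail to reject H0.


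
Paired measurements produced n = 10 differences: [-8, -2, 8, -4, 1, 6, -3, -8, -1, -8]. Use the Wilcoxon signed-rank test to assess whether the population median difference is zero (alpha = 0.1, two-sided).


Step 1: Drop any zero differences (none here) and take |d_i|.
|d| = [8, 2, 8, 4, 1, 6, 3, 8, 1, 8]
Step 2: Midrank |d_i| (ties get averaged ranks).
ranks: |8|->8.5, |2|->3, |8|->8.5, |4|->5, |1|->1.5, |6|->6, |3|->4, |8|->8.5, |1|->1.5, |8|->8.5
Step 3: Attach original signs; sum ranks with positive sign and with negative sign.
W+ = 8.5 + 1.5 + 6 = 16
W- = 8.5 + 3 + 5 + 4 + 8.5 + 1.5 + 8.5 = 39
(Check: W+ + W- = 55 should equal n(n+1)/2 = 55.)
Step 4: Test statistic W = min(W+, W-) = 16.
Step 5: Ties in |d|, so use the tie-corrected normal approximation.
        E[W] = n(n+1)/4 = 10*11/4 = 27.5.
        Tie groups: |d|=1 (t=2), |d|=8 (t=4); sum(t^3 - t) = 66.
        Var[W] = n(n+1)(2n+1)/24 - sum(t^3-t)/48 = 2310/24 - 66/48 = 94.875.
        z = (W - E[W]) / sqrt(Var[W]) = (16 - 27.5) / 9.7404 = -1.1807.
        Two-sided p = 2*Phi(z) = 0.237741.
Step 6: alpha = 0.1. fail to reject H0.

W+ = 16, W- = 39, W = min = 16, p = 0.237741, fail to reject H0.


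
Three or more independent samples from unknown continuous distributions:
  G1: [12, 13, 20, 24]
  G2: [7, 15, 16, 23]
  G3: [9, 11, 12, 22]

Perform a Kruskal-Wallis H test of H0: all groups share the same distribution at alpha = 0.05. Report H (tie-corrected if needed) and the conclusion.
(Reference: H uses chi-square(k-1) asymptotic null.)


Step 1: Combine all N = 12 observations and assign midranks.
sorted (value, group, rank): (7,G2,1), (9,G3,2), (11,G3,3), (12,G1,4.5), (12,G3,4.5), (13,G1,6), (15,G2,7), (16,G2,8), (20,G1,9), (22,G3,10), (23,G2,11), (24,G1,12)
Step 2: Sum ranks within each group.
R_1 = 31.5 (n_1 = 4)
R_2 = 27 (n_2 = 4)
R_3 = 19.5 (n_3 = 4)
Step 3: H = 12/(N(N+1)) * sum(R_i^2/n_i) - 3(N+1)
     = 12/(12*13) * (31.5^2/4 + 27^2/4 + 19.5^2/4) - 3*13
     = 0.076923 * 525.375 - 39
     = 1.413462.
Step 4: Ties present; correction factor C = 1 - 6/(12^3 - 12) = 0.996503. Corrected H = 1.413462 / 0.996503 = 1.418421.
Step 5: Under H0, H ~ chi^2(2); p-value = 0.492032.
Step 6: alpha = 0.05. fail to reject H0.

H = 1.4184, df = 2, p = 0.492032, fail to reject H0.


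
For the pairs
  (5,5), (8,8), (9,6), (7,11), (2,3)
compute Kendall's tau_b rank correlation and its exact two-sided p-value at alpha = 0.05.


Step 1: Enumerate the 10 unordered pairs (i,j) with i<j and classify each by sign(x_j-x_i) * sign(y_j-y_i).
  (1,2):dx=+3,dy=+3->C; (1,3):dx=+4,dy=+1->C; (1,4):dx=+2,dy=+6->C; (1,5):dx=-3,dy=-2->C
  (2,3):dx=+1,dy=-2->D; (2,4):dx=-1,dy=+3->D; (2,5):dx=-6,dy=-5->C; (3,4):dx=-2,dy=+5->D
  (3,5):dx=-7,dy=-3->C; (4,5):dx=-5,dy=-8->C
Step 2: C = 7, D = 3, total pairs = 10.
Step 3: tau = (C - D)/(n(n-1)/2) = (7 - 3)/10 = 0.400000.
Step 4: Exact two-sided p-value (enumerate n! = 120 permutations of y under H0): p = 0.483333.
Step 5: alpha = 0.05. fail to reject H0.

tau_b = 0.4000 (C=7, D=3), p = 0.483333, fail to reject H0.


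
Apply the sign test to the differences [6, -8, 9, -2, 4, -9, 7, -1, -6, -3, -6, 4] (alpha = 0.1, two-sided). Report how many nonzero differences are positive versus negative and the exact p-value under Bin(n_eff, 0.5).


Step 1: Discard zero differences. Original n = 12; n_eff = number of nonzero differences = 12.
Nonzero differences (with sign): +6, -8, +9, -2, +4, -9, +7, -1, -6, -3, -6, +4
Step 2: Count signs: positive = 5, negative = 7.
Step 3: Under H0: P(positive) = 0.5, so the number of positives S ~ Bin(12, 0.5).
Step 4: Two-sided exact p-value = sum of Bin(12,0.5) probabilities at or below the observed probability = 0.774414.
Step 5: alpha = 0.1. fail to reject H0.

n_eff = 12, pos = 5, neg = 7, p = 0.774414, fail to reject H0.


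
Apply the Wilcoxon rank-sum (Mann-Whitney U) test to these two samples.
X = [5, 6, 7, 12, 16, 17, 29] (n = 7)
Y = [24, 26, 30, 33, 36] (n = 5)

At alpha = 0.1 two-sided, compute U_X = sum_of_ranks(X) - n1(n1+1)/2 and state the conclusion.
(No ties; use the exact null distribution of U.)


Step 1: Combine and sort all 12 observations; assign midranks.
sorted (value, group): (5,X), (6,X), (7,X), (12,X), (16,X), (17,X), (24,Y), (26,Y), (29,X), (30,Y), (33,Y), (36,Y)
ranks: 5->1, 6->2, 7->3, 12->4, 16->5, 17->6, 24->7, 26->8, 29->9, 30->10, 33->11, 36->12
Step 2: Rank sum for X: R1 = 1 + 2 + 3 + 4 + 5 + 6 + 9 = 30.
Step 3: U_X = R1 - n1(n1+1)/2 = 30 - 7*8/2 = 30 - 28 = 2.
       U_Y = n1*n2 - U_X = 35 - 2 = 33.
Step 4: No ties, so the exact null distribution of U (based on enumerating the C(12,7) = 792 equally likely rank assignments) gives the two-sided p-value.
Step 5: p-value = 0.010101; compare to alpha = 0.1. reject H0.

U_X = 2, p = 0.010101, reject H0 at alpha = 0.1.


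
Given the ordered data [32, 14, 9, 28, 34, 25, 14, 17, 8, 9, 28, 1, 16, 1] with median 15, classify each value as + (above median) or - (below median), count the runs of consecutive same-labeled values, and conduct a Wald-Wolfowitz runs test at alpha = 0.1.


Step 1: Compute median = 15; label A = above, B = below.
Labels in order: ABBAAABABBABAB  (n_A = 7, n_B = 7)
Step 2: Count runs R = 10.
Step 3: Under H0 (random ordering), E[R] = 2*n_A*n_B/(n_A+n_B) + 1 = 2*7*7/14 + 1 = 8.0000.
        Var[R] = 2*n_A*n_B*(2*n_A*n_B - n_A - n_B) / ((n_A+n_B)^2 * (n_A+n_B-1)) = 8232/2548 = 3.2308.
        SD[R] = 1.7974.
Step 4: Continuity-corrected z = (R - 0.5 - E[R]) / SD[R] = (10 - 0.5 - 8.0000) / 1.7974 = 0.8345.
Step 5: Two-sided p-value via normal approximation = 2*(1 - Phi(|z|)) = 0.403986.
Step 6: alpha = 0.1. fail to reject H0.

R = 10, z = 0.8345, p = 0.403986, fail to reject H0.


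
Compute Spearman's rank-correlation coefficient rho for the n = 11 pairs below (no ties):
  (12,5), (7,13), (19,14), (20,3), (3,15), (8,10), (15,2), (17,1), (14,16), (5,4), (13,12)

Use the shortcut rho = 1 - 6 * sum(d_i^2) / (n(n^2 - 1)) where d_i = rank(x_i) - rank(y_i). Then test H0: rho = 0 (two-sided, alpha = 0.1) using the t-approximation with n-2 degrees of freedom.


Step 1: Rank x and y separately (midranks; no ties here).
rank(x): 12->5, 7->3, 19->10, 20->11, 3->1, 8->4, 15->8, 17->9, 14->7, 5->2, 13->6
rank(y): 5->5, 13->8, 14->9, 3->3, 15->10, 10->6, 2->2, 1->1, 16->11, 4->4, 12->7
Step 2: d_i = R_x(i) - R_y(i); compute d_i^2.
  (5-5)^2=0, (3-8)^2=25, (10-9)^2=1, (11-3)^2=64, (1-10)^2=81, (4-6)^2=4, (8-2)^2=36, (9-1)^2=64, (7-11)^2=16, (2-4)^2=4, (6-7)^2=1
sum(d^2) = 296.
Step 3: rho = 1 - 6*296 / (11*(11^2 - 1)) = 1 - 1776/1320 = -0.345455.
Step 4: Under H0, t = rho * sqrt((n-2)/(1-rho^2)) = -1.1044 ~ t(9).
Step 5: Two-sided p-value from the t-distribution with 9 df = 0.298089.
Step 6: alpha = 0.1. fail to reject H0.

rho = -0.3455, p = 0.298089, fail to reject H0 at alpha = 0.1.


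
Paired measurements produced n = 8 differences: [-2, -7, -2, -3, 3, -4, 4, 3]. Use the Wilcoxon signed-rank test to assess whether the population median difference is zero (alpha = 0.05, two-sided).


Step 1: Drop any zero differences (none here) and take |d_i|.
|d| = [2, 7, 2, 3, 3, 4, 4, 3]
Step 2: Midrank |d_i| (ties get averaged ranks).
ranks: |2|->1.5, |7|->8, |2|->1.5, |3|->4, |3|->4, |4|->6.5, |4|->6.5, |3|->4
Step 3: Attach original signs; sum ranks with positive sign and with negative sign.
W+ = 4 + 6.5 + 4 = 14.5
W- = 1.5 + 8 + 1.5 + 4 + 6.5 = 21.5
(Check: W+ + W- = 36 should equal n(n+1)/2 = 36.)
Step 4: Test statistic W = min(W+, W-) = 14.5.
Step 5: Ties in |d|, so use the tie-corrected normal approximation.
        E[W] = n(n+1)/4 = 8*9/4 = 18.
        Tie groups: |d|=2 (t=2), |d|=3 (t=3), |d|=4 (t=2); sum(t^3 - t) = 36.
        Var[W] = n(n+1)(2n+1)/24 - sum(t^3-t)/48 = 1224/24 - 36/48 = 50.25.
        z = (W - E[W]) / sqrt(Var[W]) = (14.5 - 18) / 7.0887 = -0.4937.
        Two-sided p = 2*Phi(z) = 0.621488.
Step 6: alpha = 0.05. fail to reject H0.

W+ = 14.5, W- = 21.5, W = min = 14.5, p = 0.621488, fail to reject H0.


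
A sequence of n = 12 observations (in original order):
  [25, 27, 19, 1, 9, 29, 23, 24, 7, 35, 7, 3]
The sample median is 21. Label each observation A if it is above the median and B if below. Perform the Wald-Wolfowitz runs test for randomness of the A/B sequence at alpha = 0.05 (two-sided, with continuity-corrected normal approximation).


Step 1: Compute median = 21; label A = above, B = below.
Labels in order: AABBBAAABABB  (n_A = 6, n_B = 6)
Step 2: Count runs R = 6.
Step 3: Under H0 (random ordering), E[R] = 2*n_A*n_B/(n_A+n_B) + 1 = 2*6*6/12 + 1 = 7.0000.
        Var[R] = 2*n_A*n_B*(2*n_A*n_B - n_A - n_B) / ((n_A+n_B)^2 * (n_A+n_B-1)) = 4320/1584 = 2.7273.
        SD[R] = 1.6514.
Step 4: Continuity-corrected z = (R + 0.5 - E[R]) / SD[R] = (6 + 0.5 - 7.0000) / 1.6514 = -0.3028.
Step 5: Two-sided p-value via normal approximation = 2*(1 - Phi(|z|)) = 0.762069.
Step 6: alpha = 0.05. fail to reject H0.

R = 6, z = -0.3028, p = 0.762069, fail to reject H0.


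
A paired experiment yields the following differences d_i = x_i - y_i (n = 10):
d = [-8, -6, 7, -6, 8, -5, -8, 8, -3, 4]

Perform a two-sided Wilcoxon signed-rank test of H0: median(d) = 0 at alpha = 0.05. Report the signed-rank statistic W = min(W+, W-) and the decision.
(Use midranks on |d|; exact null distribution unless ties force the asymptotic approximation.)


Step 1: Drop any zero differences (none here) and take |d_i|.
|d| = [8, 6, 7, 6, 8, 5, 8, 8, 3, 4]
Step 2: Midrank |d_i| (ties get averaged ranks).
ranks: |8|->8.5, |6|->4.5, |7|->6, |6|->4.5, |8|->8.5, |5|->3, |8|->8.5, |8|->8.5, |3|->1, |4|->2
Step 3: Attach original signs; sum ranks with positive sign and with negative sign.
W+ = 6 + 8.5 + 8.5 + 2 = 25
W- = 8.5 + 4.5 + 4.5 + 3 + 8.5 + 1 = 30
(Check: W+ + W- = 55 should equal n(n+1)/2 = 55.)
Step 4: Test statistic W = min(W+, W-) = 25.
Step 5: Ties in |d|, so use the tie-corrected normal approximation.
        E[W] = n(n+1)/4 = 10*11/4 = 27.5.
        Tie groups: |d|=6 (t=2), |d|=8 (t=4); sum(t^3 - t) = 66.
        Var[W] = n(n+1)(2n+1)/24 - sum(t^3-t)/48 = 2310/24 - 66/48 = 94.875.
        z = (W - E[W]) / sqrt(Var[W]) = (25 - 27.5) / 9.7404 = -0.2567.
        Two-sided p = 2*Phi(z) = 0.797439.
Step 6: alpha = 0.05. fail to reject H0.

W+ = 25, W- = 30, W = min = 25, p = 0.797439, fail to reject H0.
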